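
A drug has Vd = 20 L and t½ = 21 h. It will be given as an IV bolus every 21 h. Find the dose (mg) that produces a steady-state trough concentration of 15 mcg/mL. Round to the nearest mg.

300 mg

τ/t½ = 21/21 ≈ 1, so f = (1/2)^(21/21) ≈ 0.500000.
Cmin,ss = (D/Vd)·f/(1−f), so D = Cmin,ss·Vd·(1−f)/f.
D = 15 × 20 × (1−f)/f ≈ 15 × 20 × 1.00000 ≈ 300.00 mg.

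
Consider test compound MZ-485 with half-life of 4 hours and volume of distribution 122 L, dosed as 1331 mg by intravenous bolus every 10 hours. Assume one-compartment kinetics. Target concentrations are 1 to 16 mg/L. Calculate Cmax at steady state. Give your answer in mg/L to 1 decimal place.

Over one 10-h interval, 10/4 ≈ 2.5 half-lives elapse, leaving f ≈ 0.1768 of each dose.
At steady state, accumulation factor R = 1/(1 − e^(−kτ)) ≈ 1.2148.
Single-dose peak C₀ = D/Vd = 1331/122 ≈ 10.910 mg/L.
Steady-state peak Cmax,ss = C₀·R ≈ 10.910 × 1.2148 ≈ 13.253 mg/L.
Peak 13.3 mg/L vs MTC 16 mg/L: below toxic threshold.

13.3 mg/L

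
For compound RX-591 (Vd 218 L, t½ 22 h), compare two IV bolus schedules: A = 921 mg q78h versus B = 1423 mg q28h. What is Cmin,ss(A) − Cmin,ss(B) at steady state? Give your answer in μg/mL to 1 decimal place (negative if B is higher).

-4.2 μg/mL

Regimen A: f = (1/2)^(78/22) ≈ 0.0856; Cmin,ss = (921/218)·f/(1−f) ≈ 0.395 μg/mL.
Regimen B: f = (1/2)^(28/22) ≈ 0.4139; Cmin,ss = (1423/218)·f/(1−f) ≈ 4.610 μg/mL.
Difference ≈ 0.395 − 4.610 ≈ -4.215 μg/mL.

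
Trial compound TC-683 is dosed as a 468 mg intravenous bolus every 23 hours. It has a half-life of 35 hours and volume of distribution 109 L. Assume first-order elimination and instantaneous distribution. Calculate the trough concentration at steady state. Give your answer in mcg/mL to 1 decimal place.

7.4 mcg/mL

Over one 23-h interval, 23/35 ≈ 0.65714 half-lives elapse, leaving f ≈ 0.6341 of each dose.
At steady state, accumulation factor R = 1/(1 − e^(−kτ)) ≈ 2.7330.
Single-dose peak C₀ = D/Vd = 468/109 ≈ 4.294 mcg/mL.
Steady-state peak Cmax,ss = C₀·R ≈ 4.294 × 2.7330 ≈ 11.736 mcg/mL.
One interval later, Cmin,ss = Cmax,ss·e^(−kτ) ≈ 11.736 × 0.6341 ≈ 7.442 mcg/mL.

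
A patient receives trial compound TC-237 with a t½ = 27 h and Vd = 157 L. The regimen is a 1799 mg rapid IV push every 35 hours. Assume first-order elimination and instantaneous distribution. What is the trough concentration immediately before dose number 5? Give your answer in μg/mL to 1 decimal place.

f = (1/2)^(τ/t½) = (1/2)^(35/27) ≈ 0.4072.
C₀ = D/Vd = 1799/157 ≈ 11.459 μg/mL.
Before the 5th dose, 4 doses have been given. Superposition: Cmin = C₀·(f + f² + … + f^4).
≈ 11.459 × (0.4072 + 0.1658 + 0.0675 + 0.0275) ≈ 11.459 × 0.6680 ≈ 7.655 μg/mL.

7.7 μg/mL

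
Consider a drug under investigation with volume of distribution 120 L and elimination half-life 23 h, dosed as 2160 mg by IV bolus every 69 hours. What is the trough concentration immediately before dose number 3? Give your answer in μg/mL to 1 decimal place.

2.5 μg/mL

f = (1/2)^(τ/t½) = (1/2)^(69/23) ≈ 0.1250.
C₀ = D/Vd = 2160/120 ≈ 18.000 μg/mL.
Before the 3rd dose, 2 doses have been given. Superposition: Cmin = C₀·(f + f²).
≈ 18.000 × (0.1250 + 0.0156) ≈ 18.000 × 0.1406 ≈ 2.531 μg/mL.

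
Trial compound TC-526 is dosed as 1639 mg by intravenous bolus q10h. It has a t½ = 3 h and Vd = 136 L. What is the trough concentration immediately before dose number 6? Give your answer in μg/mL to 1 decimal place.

f = (1/2)^(τ/t½) = (1/2)^(10/3) ≈ 0.0992.
C₀ = D/Vd = 1639/136 ≈ 12.051 μg/mL.
Before the 6th dose, 5 doses have been given. Superposition: Cmin = C₀·(f + f² + … + f^5).
≈ 12.051 × (0.0992 + 0.0098 + 0.0010 + 0.0001 + 0.0000) ≈ 12.051 × 0.1101 ≈ 1.327 μg/mL.

1.3 μg/mL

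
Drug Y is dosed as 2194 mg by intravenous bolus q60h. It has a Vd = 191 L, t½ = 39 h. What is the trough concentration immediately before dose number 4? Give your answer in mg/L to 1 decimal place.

5.8 mg/L

f = (1/2)^(τ/t½) = (1/2)^(60/39) ≈ 0.3443.
C₀ = D/Vd = 2194/191 ≈ 11.487 mg/L.
Before the 4th dose, 3 doses have been given. Superposition: Cmin = C₀·(f + f² + … + f^3).
≈ 11.487 × (0.3443 + 0.1185 + 0.0408) ≈ 11.487 × 0.5036 ≈ 5.785 mg/L.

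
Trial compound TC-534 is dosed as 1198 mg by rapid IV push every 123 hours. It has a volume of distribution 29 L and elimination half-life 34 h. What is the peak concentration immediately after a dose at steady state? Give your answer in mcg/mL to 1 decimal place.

45.0 mcg/mL

Over one 123-h interval, 123/34 ≈ 3.6176 half-lives elapse, leaving f ≈ 0.0815 of each dose.
Accumulation ratio R = 1/(1 − f) ≈ 1/0.9185 ≈ 1.0887.
Single-dose peak C₀ = D/Vd = 1198/29 ≈ 41.310 mcg/mL.
Cmax,ss = C₀/(1 − f) ≈ 41.310/0.9185 ≈ 44.976 mcg/mL.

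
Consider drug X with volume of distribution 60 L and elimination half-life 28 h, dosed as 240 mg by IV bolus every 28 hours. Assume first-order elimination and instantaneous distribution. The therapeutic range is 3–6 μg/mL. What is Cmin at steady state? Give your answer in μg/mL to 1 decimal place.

The dosing interval is 1 half-life, so f = 2^(−1) = 0.5.
Accumulation ratio R = 1/(1 − f) = 1/0.5 = 2/1.
Single-dose peak C₀ = D/Vd = 240/60 = 4 μg/mL.
Steady-state peak Cmax,ss = C₀·R = 4 × 2/1 ≈ 8.000 μg/mL.
Steady-state trough Cmin,ss = Cmax,ss·f ≈ 8.000 × 0.5 ≈ 4.000 μg/mL.
Trough 4.0 μg/mL vs MEC 3 μg/mL: adequate.

4.0 μg/mL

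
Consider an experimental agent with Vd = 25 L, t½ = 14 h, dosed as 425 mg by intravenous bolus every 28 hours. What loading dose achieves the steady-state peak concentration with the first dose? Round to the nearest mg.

f = (1/2)^(28/14) ≈ 0.250000; accumulation ratio R = 1/(1−f) ≈ 1.33333.
Loading dose to hit Cmax,ss on first dose: D_load = D_maint·R ≈ 425 × 1.33333 ≈ 566.67 mg.

567 mg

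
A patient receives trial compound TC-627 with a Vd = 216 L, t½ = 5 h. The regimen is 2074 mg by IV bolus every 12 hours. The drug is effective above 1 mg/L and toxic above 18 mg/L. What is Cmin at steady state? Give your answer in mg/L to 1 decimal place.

τ/t½ = 12/5 ≈ 2.4, so fraction remaining f = (1/2)^(12/5) ≈ 0.1895.
Single-dose peak C₀ = D/Vd = 2074/216 ≈ 9.602 mg/L.
Steady-state trough Cmin,ss = C₀·f/(1−f) ≈ 9.602 × 0.1895/0.8105 ≈ 2.245 mg/L.
Trough 2.2 mg/L vs MEC 1 mg/L: adequate.

2.2 mg/L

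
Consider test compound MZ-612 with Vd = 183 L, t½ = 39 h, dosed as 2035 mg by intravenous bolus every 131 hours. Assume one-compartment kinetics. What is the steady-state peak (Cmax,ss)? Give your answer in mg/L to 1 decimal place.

12.3 mg/L

k = ln2/t½ = ln2/39 ≈ 0.017773 h⁻¹; fraction remaining f = e^(−kτ) = e^(−0.017773×131) ≈ 0.0975.
Accumulation ratio R = 1/(1 − f) ≈ 1/0.9025 ≈ 1.1080.
Single-dose peak C₀ = D/Vd = 2035/183 ≈ 11.120 mg/L.
Steady-state peak Cmax,ss = C₀·R ≈ 11.120 × 1.1080 ≈ 12.321 mg/L.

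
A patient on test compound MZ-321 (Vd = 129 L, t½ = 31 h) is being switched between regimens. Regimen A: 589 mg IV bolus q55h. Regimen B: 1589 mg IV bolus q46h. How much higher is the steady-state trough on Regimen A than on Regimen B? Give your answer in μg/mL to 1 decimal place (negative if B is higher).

-5.0 μg/mL

Regimen A: f = (1/2)^(55/31) ≈ 0.2924; Cmin,ss = (589/129)·f/(1−f) ≈ 1.887 μg/mL.
Regimen B: f = (1/2)^(46/31) ≈ 0.3575; Cmin,ss = (1589/129)·f/(1−f) ≈ 6.854 μg/mL.
Difference ≈ 1.887 − 6.854 ≈ -4.967 μg/mL.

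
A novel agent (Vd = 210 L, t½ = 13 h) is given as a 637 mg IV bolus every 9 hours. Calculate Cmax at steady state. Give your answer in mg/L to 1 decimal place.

τ/t½ = 9/13 ≈ 0.69231, so fraction remaining f = (1/2)^(9/13) ≈ 0.6189.
Accumulation ratio R = 1/(1 − f) ≈ 1/0.3811 ≈ 2.6240.
Single-dose peak C₀ = D/Vd = 637/210 ≈ 3.033 mg/L.
Steady-state peak Cmax,ss = C₀·R ≈ 3.033 × 2.6240 ≈ 7.959 mg/L.

8.0 mg/L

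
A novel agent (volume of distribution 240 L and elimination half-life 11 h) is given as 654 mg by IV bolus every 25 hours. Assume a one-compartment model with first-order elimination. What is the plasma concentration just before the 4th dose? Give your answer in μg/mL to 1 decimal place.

f = (1/2)^(τ/t½) = (1/2)^(25/11) ≈ 0.2069.
C₀ = D/Vd = 654/240 ≈ 2.725 μg/mL.
Before the 4th dose, 3 doses have been given. Superposition: Cmin = C₀·(f + f² + … + f^3).
≈ 2.725 × (0.2069 + 0.0428 + 0.0089) ≈ 2.725 × 0.2586 ≈ 0.705 μg/mL.

0.7 μg/mL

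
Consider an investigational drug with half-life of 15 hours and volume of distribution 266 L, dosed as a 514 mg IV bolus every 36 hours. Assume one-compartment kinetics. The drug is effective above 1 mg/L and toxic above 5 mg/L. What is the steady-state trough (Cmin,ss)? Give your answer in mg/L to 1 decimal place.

0.5 mg/L

k = ln2/t½ = ln2/15 ≈ 0.046210 h⁻¹; fraction remaining f = e^(−kτ) = e^(−0.046210×36) ≈ 0.1895.
At steady state, accumulation factor R = 1/(1 − e^(−kτ)) ≈ 1.2338.
Each bolus raises the concentration by D/Vd = 514/266 ≈ 1.932 mg/L.
Steady-state peak Cmax,ss = C₀·R ≈ 1.932 × 1.2338 ≈ 2.384 mg/L.
Steady-state trough Cmin,ss = Cmax,ss·f ≈ 2.384 × 0.1895 ≈ 0.452 mg/L.
Trough 0.5 mg/L vs MEC 1 mg/L: subtherapeutic.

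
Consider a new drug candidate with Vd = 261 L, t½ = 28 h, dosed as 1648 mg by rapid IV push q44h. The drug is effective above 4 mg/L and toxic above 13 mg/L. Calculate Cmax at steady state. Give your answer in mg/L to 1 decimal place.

9.5 mg/L

k = ln2/t½ = ln2/28 ≈ 0.024755 h⁻¹; fraction remaining f = e^(−kτ) = e^(−0.024755×44) ≈ 0.3365.
Accumulation ratio R = 1/(1 − f) ≈ 1/0.6635 ≈ 1.5072.
Single-dose peak C₀ = D/Vd = 1648/261 ≈ 6.314 mg/L.
Steady-state peak Cmax,ss = C₀·R ≈ 6.314 × 1.5072 ≈ 9.516 mg/L.
Peak 9.5 mg/L vs MTC 13 mg/L: below toxic threshold.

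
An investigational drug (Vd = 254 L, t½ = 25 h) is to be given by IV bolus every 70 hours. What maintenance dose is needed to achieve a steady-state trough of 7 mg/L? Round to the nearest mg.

10605 mg

τ/t½ = 70/25 ≈ 2.8, so f = (1/2)^(70/25) ≈ 0.143587.
Cmin,ss = (D/Vd)·f/(1−f), so D = Cmin,ss·Vd·(1−f)/f.
D = 7 × 254 × (1−f)/f ≈ 7 × 254 × 5.96442 ≈ 10604.74 mg.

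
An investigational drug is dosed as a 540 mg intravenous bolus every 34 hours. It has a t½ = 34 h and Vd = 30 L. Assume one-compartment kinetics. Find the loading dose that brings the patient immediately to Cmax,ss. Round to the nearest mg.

1080 mg

f = (1/2)^(34/34) ≈ 0.500000; accumulation ratio R = 1/(1−f) ≈ 2.00000.
Loading dose to hit Cmax,ss on first dose: D_load = D_maint·R ≈ 540 × 2.00000 ≈ 1080.00 mg.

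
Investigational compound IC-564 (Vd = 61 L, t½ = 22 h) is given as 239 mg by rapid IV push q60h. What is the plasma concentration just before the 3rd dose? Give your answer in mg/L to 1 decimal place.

0.7 mg/L

f = (1/2)^(τ/t½) = (1/2)^(60/22) ≈ 0.1510.
C₀ = D/Vd = 239/61 ≈ 3.918 mg/L.
Before the 3rd dose, 2 doses have been given. Superposition: Cmin = C₀·(f + f²).
≈ 3.918 × (0.1510 + 0.0228) ≈ 3.918 × 0.1738 ≈ 0.681 mg/L.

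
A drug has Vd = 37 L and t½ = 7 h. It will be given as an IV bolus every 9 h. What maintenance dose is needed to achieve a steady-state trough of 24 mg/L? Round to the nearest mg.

τ/t½ = 9/7 ≈ 1.2857, so f = (1/2)^(9/7) ≈ 0.410168.
Cmin,ss = (D/Vd)·f/(1−f), so D = Cmin,ss·Vd·(1−f)/f.
D = 24 × 37 × (1−f)/f ≈ 24 × 37 × 1.43803 ≈ 1276.97 mg.

1277 mg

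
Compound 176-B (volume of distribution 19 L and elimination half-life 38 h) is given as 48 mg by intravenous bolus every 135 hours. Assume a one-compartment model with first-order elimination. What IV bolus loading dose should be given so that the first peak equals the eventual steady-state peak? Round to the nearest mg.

f = (1/2)^(135/38) ≈ 0.085222; accumulation ratio R = 1/(1−f) ≈ 1.09316.
Loading dose to hit Cmax,ss on first dose: D_load = D_maint·R ≈ 48 × 1.09316 ≈ 52.47 mg.

52 mg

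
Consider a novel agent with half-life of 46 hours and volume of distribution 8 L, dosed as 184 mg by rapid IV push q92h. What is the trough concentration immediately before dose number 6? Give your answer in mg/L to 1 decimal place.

f = (1/2)^(τ/t½) = (1/2)^(92/46) ≈ 0.2500.
C₀ = D/Vd = 184/8 ≈ 23.000 mg/L.
Before the 6th dose, 5 doses have been given. Superposition: Cmin = C₀·(f + f² + … + f^5).
≈ 23.000 × (0.2500 + 0.0625 + 0.0156 + 0.0039 + 0.0010) ≈ 23.000 × 0.3330 ≈ 7.659 mg/L.

7.7 mg/L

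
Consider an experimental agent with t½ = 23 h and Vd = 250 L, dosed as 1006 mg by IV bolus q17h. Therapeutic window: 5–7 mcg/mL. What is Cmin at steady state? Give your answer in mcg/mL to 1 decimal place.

6.0 mcg/mL

k = ln2/t½ = ln2/23 ≈ 0.030137 h⁻¹; fraction remaining f = e^(−kτ) = e^(−0.030137×17) ≈ 0.5991.
Each bolus raises the concentration by D/Vd = 1006/250 ≈ 4.024 mcg/mL.
Steady-state trough Cmin,ss = C₀·f/(1−f) ≈ 4.024 × 0.5991/0.4009 ≈ 6.013 mcg/mL.
Trough 6.0 mcg/mL vs MEC 5 mcg/mL: adequate.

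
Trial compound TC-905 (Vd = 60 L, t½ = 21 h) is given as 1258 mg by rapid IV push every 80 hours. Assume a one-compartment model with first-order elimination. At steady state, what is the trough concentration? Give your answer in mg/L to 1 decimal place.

1.6 mg/L

Over one 80-h interval, 80/21 ≈ 3.8095 half-lives elapse, leaving f ≈ 0.0713 of each dose.
Single-dose peak C₀ = D/Vd = 1258/60 ≈ 20.967 mg/L.
Steady-state trough Cmin,ss = C₀·f/(1−f) ≈ 20.967 × 0.0713/0.9287 ≈ 1.610 mg/L.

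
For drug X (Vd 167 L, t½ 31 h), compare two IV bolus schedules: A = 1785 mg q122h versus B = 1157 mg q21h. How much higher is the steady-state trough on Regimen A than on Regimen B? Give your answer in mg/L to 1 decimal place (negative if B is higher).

-10.8 mg/L

Regimen A: f = (1/2)^(122/31) ≈ 0.0654; Cmin,ss = (1785/167)·f/(1−f) ≈ 0.748 mg/L.
Regimen B: f = (1/2)^(21/31) ≈ 0.6253; Cmin,ss = (1157/167)·f/(1−f) ≈ 11.562 mg/L.
Difference ≈ 0.748 − 11.562 ≈ -10.814 mg/L.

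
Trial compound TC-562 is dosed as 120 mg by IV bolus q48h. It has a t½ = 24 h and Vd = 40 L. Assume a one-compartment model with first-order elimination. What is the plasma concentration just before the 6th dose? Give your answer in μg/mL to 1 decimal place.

f = (1/2)^(τ/t½) = (1/2)^(48/24) ≈ 0.2500.
C₀ = D/Vd = 120/40 ≈ 3.000 μg/mL.
Before the 6th dose, 5 doses have been given. Superposition: Cmin = C₀·(f + f² + … + f^5).
≈ 3.000 × (0.2500 + 0.0625 + 0.0156 + 0.0039 + 0.0010) ≈ 3.000 × 0.3330 ≈ 0.999 μg/mL.

1.0 μg/mL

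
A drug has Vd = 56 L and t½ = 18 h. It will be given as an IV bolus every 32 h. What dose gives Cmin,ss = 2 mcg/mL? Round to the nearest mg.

272 mg

τ/t½ = 32/18 ≈ 1.7778, so f = (1/2)^(32/18) ≈ 0.291632.
Cmin,ss = (D/Vd)·f/(1−f), so D = Cmin,ss·Vd·(1−f)/f.
D = 2 × 56 × (1−f)/f ≈ 2 × 56 × 2.42898 ≈ 272.05 mg.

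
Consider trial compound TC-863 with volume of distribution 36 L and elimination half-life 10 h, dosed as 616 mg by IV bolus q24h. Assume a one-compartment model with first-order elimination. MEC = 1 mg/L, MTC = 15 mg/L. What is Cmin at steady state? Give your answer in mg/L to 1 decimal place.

k = ln2/t½ = ln2/10 ≈ 0.069315 h⁻¹; fraction remaining f = e^(−kτ) = e^(−0.069315×24) ≈ 0.1895.
Accumulation ratio R = 1/(1 − f) ≈ 1/0.8105 ≈ 1.2338.
Single-dose peak C₀ = D/Vd = 616/36 ≈ 17.111 mg/L.
Steady-state peak Cmax,ss = C₀·R ≈ 17.111 × 1.2338 ≈ 21.112 mg/L.
One interval later, Cmin,ss = Cmax,ss·e^(−kτ) ≈ 21.112 × 0.1895 ≈ 4.001 mg/L.
Trough 4.0 mg/L vs MEC 1 mg/L: adequate.

4.0 mg/L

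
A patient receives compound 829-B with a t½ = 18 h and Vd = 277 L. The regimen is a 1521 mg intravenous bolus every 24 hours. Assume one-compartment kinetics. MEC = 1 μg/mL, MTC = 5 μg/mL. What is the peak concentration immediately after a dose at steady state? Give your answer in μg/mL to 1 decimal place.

k = ln2/t½ = ln2/18 ≈ 0.038508 h⁻¹; fraction remaining f = e^(−kτ) = e^(−0.038508×24) ≈ 0.3969.
At steady state, accumulation factor R = 1/(1 − e^(−kτ)) ≈ 1.6581.
Single-dose peak C₀ = D/Vd = 1521/277 ≈ 5.491 μg/mL.
Steady-state peak Cmax,ss = C₀·R ≈ 5.491 × 1.6581 ≈ 9.105 μg/mL.
Peak 9.1 μg/mL vs MTC 5 μg/mL: exceeds toxic threshold.

9.1 μg/mL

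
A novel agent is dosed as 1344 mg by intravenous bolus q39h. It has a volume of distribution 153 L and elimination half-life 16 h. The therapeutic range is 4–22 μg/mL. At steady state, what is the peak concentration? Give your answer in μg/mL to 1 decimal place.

τ/t½ = 39/16 ≈ 2.4375, so fraction remaining f = (1/2)^(39/16) ≈ 0.1846.
Accumulation ratio R = 1/(1 − f) ≈ 1/0.8154 ≈ 1.2264.
Single-dose peak C₀ = D/Vd = 1344/153 ≈ 8.784 μg/mL.
Steady-state peak Cmax,ss = C₀·R ≈ 8.784 × 1.2264 ≈ 10.773 μg/mL.
Peak 10.8 μg/mL vs MTC 22 μg/mL: below toxic threshold.

10.8 μg/mL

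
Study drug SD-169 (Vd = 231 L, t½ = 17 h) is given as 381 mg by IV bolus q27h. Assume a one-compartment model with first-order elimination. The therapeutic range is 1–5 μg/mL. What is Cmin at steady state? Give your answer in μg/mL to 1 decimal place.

0.8 μg/mL

Over one 27-h interval, 27/17 ≈ 1.5882 half-lives elapse, leaving f ≈ 0.3326 of each dose.
Accumulation ratio R = 1/(1 − f) ≈ 1/0.6674 ≈ 1.4984.
Single-dose peak C₀ = D/Vd = 381/231 ≈ 1.649 μg/mL.
Steady-state peak Cmax,ss = C₀·R ≈ 1.649 × 1.4984 ≈ 2.471 μg/mL.
Steady-state trough Cmin,ss = Cmax,ss·f ≈ 2.471 × 0.3326 ≈ 0.822 μg/mL.
Trough 0.8 μg/mL vs MEC 1 μg/mL: subtherapeutic.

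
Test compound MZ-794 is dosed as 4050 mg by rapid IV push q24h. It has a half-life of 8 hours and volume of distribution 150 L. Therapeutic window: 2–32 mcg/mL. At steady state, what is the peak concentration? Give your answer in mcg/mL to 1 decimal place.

τ = 24 h = 3 half-lives, so f = (1/2)^3 = 0.125.
At steady state, R = 1/(1 − 0.125) = 8/7.
Single-dose peak C₀ = D/Vd = 4050/150 = 27 mcg/mL.
Steady-state peak Cmax,ss = C₀·R = 27 × 8/7 ≈ 30.857 mcg/mL.
Peak 30.9 mcg/mL vs MTC 32 mcg/mL: below toxic threshold.

30.9 mcg/mL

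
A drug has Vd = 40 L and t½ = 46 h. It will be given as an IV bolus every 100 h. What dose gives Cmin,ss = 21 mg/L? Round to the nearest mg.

2950 mg

τ/t½ = 100/46 ≈ 2.1739, so f = (1/2)^(100/46) ≈ 0.221609.
Cmin,ss = (D/Vd)·f/(1−f), so D = Cmin,ss·Vd·(1−f)/f.
D = 21 × 40 × (1−f)/f ≈ 21 × 40 × 3.51245 ≈ 2950.46 mg.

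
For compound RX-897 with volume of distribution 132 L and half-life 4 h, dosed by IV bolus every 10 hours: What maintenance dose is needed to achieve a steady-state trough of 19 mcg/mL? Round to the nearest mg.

11679 mg

τ/t½ = 10/4 ≈ 2.5, so f = (1/2)^(10/4) ≈ 0.176777.
Cmin,ss = (D/Vd)·f/(1−f), so D = Cmin,ss·Vd·(1−f)/f.
D = 19 × 132 × (1−f)/f ≈ 19 × 132 × 4.65684 ≈ 11679.35 mg.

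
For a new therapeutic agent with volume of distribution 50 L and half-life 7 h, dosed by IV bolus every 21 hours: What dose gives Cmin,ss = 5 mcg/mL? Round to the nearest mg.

τ/t½ = 21/7 ≈ 3, so f = (1/2)^(21/7) ≈ 0.125000.
Cmin,ss = (D/Vd)·f/(1−f), so D = Cmin,ss·Vd·(1−f)/f.
D = 5 × 50 × (1−f)/f ≈ 5 × 50 × 7.00000 ≈ 1750.00 mg.

1750 mg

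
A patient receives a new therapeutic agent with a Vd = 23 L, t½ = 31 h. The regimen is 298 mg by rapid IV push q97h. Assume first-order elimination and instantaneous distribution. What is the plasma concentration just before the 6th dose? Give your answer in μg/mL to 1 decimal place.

f = (1/2)^(τ/t½) = (1/2)^(97/31) ≈ 0.1143.
C₀ = D/Vd = 298/23 ≈ 12.957 μg/mL.
Before the 6th dose, 5 doses have been given. Superposition: Cmin = C₀·(f + f² + … + f^5).
≈ 12.957 × (0.1143 + 0.0131 + 0.0015 + 0.0002 + 0.0000) ≈ 12.957 × 0.1291 ≈ 1.673 μg/mL.

1.7 μg/mL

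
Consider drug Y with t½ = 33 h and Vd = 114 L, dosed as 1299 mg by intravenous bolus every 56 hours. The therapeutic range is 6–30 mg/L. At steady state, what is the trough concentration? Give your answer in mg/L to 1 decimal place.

5.1 mg/L

k = ln2/t½ = ln2/33 ≈ 0.021004 h⁻¹; fraction remaining f = e^(−kτ) = e^(−0.021004×56) ≈ 0.3084.
Each bolus raises the concentration by D/Vd = 1299/114 ≈ 11.395 mg/L.
Steady-state trough Cmin,ss = C₀·f/(1−f) ≈ 11.395 × 0.3084/0.6916 ≈ 5.081 mg/L.
Trough 5.1 mg/L vs MEC 6 mg/L: subtherapeutic.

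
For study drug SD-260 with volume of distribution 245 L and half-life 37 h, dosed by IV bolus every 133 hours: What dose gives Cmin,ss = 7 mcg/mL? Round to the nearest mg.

τ/t½ = 133/37 ≈ 3.5946, so f = (1/2)^(133/37) ≈ 0.082779.
Cmin,ss = (D/Vd)·f/(1−f), so D = Cmin,ss·Vd·(1−f)/f.
D = 7 × 245 × (1−f)/f ≈ 7 × 245 × 11.08036 ≈ 19002.82 mg.

19003 mg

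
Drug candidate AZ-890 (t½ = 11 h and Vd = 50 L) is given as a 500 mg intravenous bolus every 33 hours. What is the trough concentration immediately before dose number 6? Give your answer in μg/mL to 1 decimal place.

f = (1/2)^(τ/t½) = (1/2)^(33/11) ≈ 0.1250.
C₀ = D/Vd = 500/50 ≈ 10.000 μg/mL.
Before the 6th dose, 5 doses have been given. Superposition: Cmin = C₀·(f + f² + … + f^5).
≈ 10.000 × (0.1250 + 0.0156 + 0.0020 + 0.0002 + 0.0000) ≈ 10.000 × 0.1428 ≈ 1.428 μg/mL.

1.4 μg/mL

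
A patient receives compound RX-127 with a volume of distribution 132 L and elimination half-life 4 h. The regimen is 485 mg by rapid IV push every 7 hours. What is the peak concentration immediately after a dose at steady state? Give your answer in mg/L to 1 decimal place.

Over one 7-h interval, 7/4 ≈ 1.75 half-lives elapse, leaving f ≈ 0.2973 of each dose.
Accumulation ratio R = 1/(1 − f) ≈ 1/0.7027 ≈ 1.4231.
Each bolus raises the concentration by D/Vd = 485/132 ≈ 3.674 mg/L.
Cmax,ss = C₀/(1 − f) ≈ 3.674/0.7027 ≈ 5.228 mg/L.

5.2 mg/L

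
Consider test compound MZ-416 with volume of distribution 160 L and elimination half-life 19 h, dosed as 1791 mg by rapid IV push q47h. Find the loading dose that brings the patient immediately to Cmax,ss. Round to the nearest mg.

f = (1/2)^(47/19) ≈ 0.180031; accumulation ratio R = 1/(1−f) ≈ 1.21956.
Loading dose to hit Cmax,ss on first dose: D_load = D_maint·R ≈ 1791 × 1.21956 ≈ 2184.23 mg.

2184 mg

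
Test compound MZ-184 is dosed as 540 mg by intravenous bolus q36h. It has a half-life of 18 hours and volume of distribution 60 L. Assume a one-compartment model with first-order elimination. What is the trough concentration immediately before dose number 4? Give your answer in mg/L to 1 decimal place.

f = (1/2)^(τ/t½) = (1/2)^(36/18) ≈ 0.2500.
C₀ = D/Vd = 540/60 ≈ 9.000 mg/L.
Before the 4th dose, 3 doses have been given. Superposition: Cmin = C₀·(f + f² + … + f^3).
≈ 9.000 × (0.2500 + 0.0625 + 0.0156) ≈ 9.000 × 0.3281 ≈ 2.953 mg/L.

3.0 mg/L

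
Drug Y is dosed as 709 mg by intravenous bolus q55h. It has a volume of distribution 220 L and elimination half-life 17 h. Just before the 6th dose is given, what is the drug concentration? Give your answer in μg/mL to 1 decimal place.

f = (1/2)^(τ/t½) = (1/2)^(55/17) ≈ 0.1062.
C₀ = D/Vd = 709/220 ≈ 3.223 μg/mL.
Before the 6th dose, 5 doses have been given. Superposition: Cmin = C₀·(f + f² + … + f^5).
≈ 3.223 × (0.1062 + 0.0113 + 0.0012 + 0.0001 + 0.0000) ≈ 3.223 × 0.1188 ≈ 0.383 μg/mL.

0.4 μg/mL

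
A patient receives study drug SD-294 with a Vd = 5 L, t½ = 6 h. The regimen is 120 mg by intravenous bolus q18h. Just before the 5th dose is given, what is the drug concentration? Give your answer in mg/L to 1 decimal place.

f = (1/2)^(τ/t½) = (1/2)^(18/6) ≈ 0.1250.
C₀ = D/Vd = 120/5 ≈ 24.000 mg/L.
Before the 5th dose, 4 doses have been given. Superposition: Cmin = C₀·(f + f² + … + f^4).
≈ 24.000 × (0.1250 + 0.0156 + 0.0020 + 0.0002) ≈ 24.000 × 0.1428 ≈ 3.427 mg/L.

3.4 mg/L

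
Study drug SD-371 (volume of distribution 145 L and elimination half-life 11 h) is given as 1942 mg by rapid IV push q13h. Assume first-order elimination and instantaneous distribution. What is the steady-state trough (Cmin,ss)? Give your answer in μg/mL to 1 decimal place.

10.6 μg/mL

k = ln2/t½ = ln2/11 ≈ 0.063013 h⁻¹; fraction remaining f = e^(−kτ) = e^(−0.063013×13) ≈ 0.4408.
Accumulation ratio R = 1/(1 − f) ≈ 1/0.5592 ≈ 1.7883.
Single-dose peak C₀ = D/Vd = 1942/145 ≈ 13.393 μg/mL.
Steady-state peak Cmax,ss = C₀·R ≈ 13.393 × 1.7883 ≈ 23.951 μg/mL.
One interval later, Cmin,ss = Cmax,ss·e^(−kτ) ≈ 23.951 × 0.4408 ≈ 10.558 μg/mL.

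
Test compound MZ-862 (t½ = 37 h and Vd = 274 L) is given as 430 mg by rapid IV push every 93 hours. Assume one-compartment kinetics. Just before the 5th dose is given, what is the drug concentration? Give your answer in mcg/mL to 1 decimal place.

f = (1/2)^(τ/t½) = (1/2)^(93/37) ≈ 0.1751.
C₀ = D/Vd = 430/274 ≈ 1.569 mcg/mL.
Before the 5th dose, 4 doses have been given. Superposition: Cmin = C₀·(f + f² + … + f^4).
≈ 1.569 × (0.1751 + 0.0307 + 0.0054 + 0.0009) ≈ 1.569 × 0.2121 ≈ 0.333 mcg/mL.

0.3 mcg/mL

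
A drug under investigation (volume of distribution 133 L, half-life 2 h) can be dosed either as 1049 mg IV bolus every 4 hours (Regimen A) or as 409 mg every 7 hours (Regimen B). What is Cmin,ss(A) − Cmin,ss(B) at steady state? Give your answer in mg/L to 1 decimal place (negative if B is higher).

2.3 mg/L

Regimen A: f = (1/2)^(4/2) ≈ 0.2500; Cmin,ss = (1049/133)·f/(1−f) ≈ 2.629 mg/L.
Regimen B: f = (1/2)^(7/2) ≈ 0.0884; Cmin,ss = (409/133)·f/(1−f) ≈ 0.298 mg/L.
Difference ≈ 2.629 − 0.298 ≈ 2.331 mg/L.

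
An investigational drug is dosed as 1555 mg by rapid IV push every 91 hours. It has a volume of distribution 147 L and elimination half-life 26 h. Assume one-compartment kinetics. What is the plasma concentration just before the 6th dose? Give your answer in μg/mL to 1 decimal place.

f = (1/2)^(τ/t½) = (1/2)^(91/26) ≈ 0.0884.
C₀ = D/Vd = 1555/147 ≈ 10.578 μg/mL.
Before the 6th dose, 5 doses have been given. Superposition: Cmin = C₀·(f + f² + … + f^5).
≈ 10.578 × (0.0884 + 0.0078 + 0.0007 + 0.0001 + 0.0000) ≈ 10.578 × 0.0970 ≈ 1.026 μg/mL.

1.0 μg/mL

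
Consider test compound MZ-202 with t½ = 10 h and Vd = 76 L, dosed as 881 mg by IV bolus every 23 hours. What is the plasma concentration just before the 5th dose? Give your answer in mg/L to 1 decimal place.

2.9 mg/L

f = (1/2)^(τ/t½) = (1/2)^(23/10) ≈ 0.2031.
C₀ = D/Vd = 881/76 ≈ 11.592 mg/L.
Before the 5th dose, 4 doses have been given. Superposition: Cmin = C₀·(f + f² + … + f^4).
≈ 11.592 × (0.2031 + 0.0412 + 0.0084 + 0.0017) ≈ 11.592 × 0.2544 ≈ 2.949 mg/L.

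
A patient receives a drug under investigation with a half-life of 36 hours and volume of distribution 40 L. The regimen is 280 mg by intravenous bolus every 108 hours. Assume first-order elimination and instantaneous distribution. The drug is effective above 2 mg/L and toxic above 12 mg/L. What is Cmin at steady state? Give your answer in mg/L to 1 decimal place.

1.0 mg/L

τ = 108 h = 3 half-lives, so f = (1/2)^3 = 0.125.
At steady state, R = 1/(1 − 0.125) = 8/7.
Single-dose peak C₀ = D/Vd = 280/40 = 7 mg/L.
Steady-state peak Cmax,ss = C₀·R = 7 × 8/7 ≈ 8.000 mg/L.
Steady-state trough Cmin,ss = Cmax,ss·f ≈ 8.000 × 0.125 ≈ 1.000 mg/L.
Trough 1.0 mg/L vs MEC 2 mg/L: subtherapeutic.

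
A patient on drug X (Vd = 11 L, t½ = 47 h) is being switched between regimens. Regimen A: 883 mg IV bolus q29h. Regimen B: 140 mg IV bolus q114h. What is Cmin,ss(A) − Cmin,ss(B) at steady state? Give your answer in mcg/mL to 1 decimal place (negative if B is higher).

Regimen A: f = (1/2)^(29/47) ≈ 0.6520; Cmin,ss = (883/11)·f/(1−f) ≈ 150.396 mcg/mL.
Regimen B: f = (1/2)^(114/47) ≈ 0.1861; Cmin,ss = (140/11)·f/(1−f) ≈ 2.910 mcg/mL.
Difference ≈ 150.396 − 2.910 ≈ 147.486 mcg/mL.

147.5 mcg/mL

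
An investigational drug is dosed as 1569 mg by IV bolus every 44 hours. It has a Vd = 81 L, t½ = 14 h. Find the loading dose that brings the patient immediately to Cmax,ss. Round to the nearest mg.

1769 mg

f = (1/2)^(44/14) ≈ 0.113215; accumulation ratio R = 1/(1−f) ≈ 1.12767.
Loading dose to hit Cmax,ss on first dose: D_load = D_maint·R ≈ 1569 × 1.12767 ≈ 1769.31 mg.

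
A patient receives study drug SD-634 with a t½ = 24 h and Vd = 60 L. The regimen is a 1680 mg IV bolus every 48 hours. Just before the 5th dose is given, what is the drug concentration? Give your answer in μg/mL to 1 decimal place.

f = (1/2)^(τ/t½) = (1/2)^(48/24) ≈ 0.2500.
C₀ = D/Vd = 1680/60 ≈ 28.000 μg/mL.
Before the 5th dose, 4 doses have been given. Superposition: Cmin = C₀·(f + f² + … + f^4).
≈ 28.000 × (0.2500 + 0.0625 + 0.0156 + 0.0039) ≈ 28.000 × 0.3320 ≈ 9.296 μg/mL.

9.3 μg/mL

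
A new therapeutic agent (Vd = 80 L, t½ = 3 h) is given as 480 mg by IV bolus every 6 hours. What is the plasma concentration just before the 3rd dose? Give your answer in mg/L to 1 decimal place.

1.9 mg/L

f = (1/2)^(τ/t½) = (1/2)^(6/3) ≈ 0.2500.
C₀ = D/Vd = 480/80 ≈ 6.000 mg/L.
Before the 3rd dose, 2 doses have been given. Superposition: Cmin = C₀·(f + f²).
≈ 6.000 × (0.2500 + 0.0625) ≈ 6.000 × 0.3125 ≈ 1.875 mg/L.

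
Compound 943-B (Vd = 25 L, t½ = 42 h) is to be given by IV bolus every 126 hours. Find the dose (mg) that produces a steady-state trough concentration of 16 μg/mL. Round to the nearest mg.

2800 mg

τ/t½ = 126/42 ≈ 3, so f = (1/2)^(126/42) ≈ 0.125000.
Cmin,ss = (D/Vd)·f/(1−f), so D = Cmin,ss·Vd·(1−f)/f.
D = 16 × 25 × (1−f)/f ≈ 16 × 25 × 7.00000 ≈ 2800.00 mg.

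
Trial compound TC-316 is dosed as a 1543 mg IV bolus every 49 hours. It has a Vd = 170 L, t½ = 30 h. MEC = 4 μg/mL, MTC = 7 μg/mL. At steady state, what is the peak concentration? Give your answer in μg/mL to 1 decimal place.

Over one 49-h interval, 49/30 ≈ 1.6333 half-lives elapse, leaving f ≈ 0.3223 of each dose.
At steady state, accumulation factor R = 1/(1 − e^(−kτ)) ≈ 1.4756.
Single-dose peak C₀ = D/Vd = 1543/170 ≈ 9.076 μg/mL.
Steady-state peak Cmax,ss = C₀·R ≈ 9.076 × 1.4756 ≈ 13.393 μg/mL.
Peak 13.4 μg/mL vs MTC 7 μg/mL: exceeds toxic threshold.

13.4 μg/mL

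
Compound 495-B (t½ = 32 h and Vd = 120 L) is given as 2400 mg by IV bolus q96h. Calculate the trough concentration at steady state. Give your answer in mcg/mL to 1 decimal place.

2.9 mcg/mL

The dosing interval is 3 half-lives, so f = 2^(−3) = 0.125.
Accumulation ratio R = 1/(1 − f) = 1/0.875 = 8/7.
Single-dose peak C₀ = D/Vd = 2400/120 = 20 mcg/mL.
Steady-state peak Cmax,ss = C₀·R = 20 × 8/7 ≈ 22.857 mcg/mL.
Steady-state trough Cmin,ss = Cmax,ss·f ≈ 22.857 × 0.125 ≈ 2.857 mcg/mL.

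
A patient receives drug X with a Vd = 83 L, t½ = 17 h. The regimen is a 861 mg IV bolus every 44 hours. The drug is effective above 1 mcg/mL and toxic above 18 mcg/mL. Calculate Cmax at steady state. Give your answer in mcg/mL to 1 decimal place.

k = ln2/t½ = ln2/17 ≈ 0.040773 h⁻¹; fraction remaining f = e^(−kτ) = e^(−0.040773×44) ≈ 0.1663.
At steady state, accumulation factor R = 1/(1 − e^(−kτ)) ≈ 1.1995.
Each bolus raises the concentration by D/Vd = 861/83 ≈ 10.373 mcg/mL.
Steady-state peak Cmax,ss = C₀·R ≈ 10.373 × 1.1995 ≈ 12.442 mcg/mL.
Peak 12.4 mcg/mL vs MTC 18 mcg/mL: below toxic threshold.

12.4 mcg/mL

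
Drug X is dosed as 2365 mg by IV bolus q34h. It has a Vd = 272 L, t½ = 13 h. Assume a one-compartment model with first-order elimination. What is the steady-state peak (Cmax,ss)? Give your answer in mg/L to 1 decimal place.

10.4 mg/L

Over one 34-h interval, 34/13 ≈ 2.6154 half-lives elapse, leaving f ≈ 0.1632 of each dose.
Accumulation ratio R = 1/(1 − f) ≈ 1/0.8368 ≈ 1.1950.
Each bolus raises the concentration by D/Vd = 2365/272 ≈ 8.695 mg/L.
Cmax,ss = C₀/(1 − f) ≈ 8.695/0.8368 ≈ 10.391 mg/L.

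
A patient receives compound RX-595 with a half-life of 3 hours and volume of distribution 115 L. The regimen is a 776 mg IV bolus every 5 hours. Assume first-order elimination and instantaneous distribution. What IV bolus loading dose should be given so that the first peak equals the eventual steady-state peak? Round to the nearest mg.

f = (1/2)^(5/3) ≈ 0.314980; accumulation ratio R = 1/(1−f) ≈ 1.45981.
Loading dose to hit Cmax,ss on first dose: D_load = D_maint·R ≈ 776 × 1.45981 ≈ 1132.81 mg.

1133 mg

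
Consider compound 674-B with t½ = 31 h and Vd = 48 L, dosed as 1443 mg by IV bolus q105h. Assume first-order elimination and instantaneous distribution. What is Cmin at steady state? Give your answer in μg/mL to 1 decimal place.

Over one 105-h interval, 105/31 ≈ 3.3871 half-lives elapse, leaving f ≈ 0.0956 of each dose.
At steady state, accumulation factor R = 1/(1 − e^(−kτ)) ≈ 1.1057.
Single-dose peak C₀ = D/Vd = 1443/48 ≈ 30.062 μg/mL.
Steady-state peak Cmax,ss = C₀·R ≈ 30.062 × 1.1057 ≈ 33.240 μg/mL.
One interval later, Cmin,ss = Cmax,ss·e^(−kτ) ≈ 33.240 × 0.0956 ≈ 3.178 μg/mL.

3.2 μg/mL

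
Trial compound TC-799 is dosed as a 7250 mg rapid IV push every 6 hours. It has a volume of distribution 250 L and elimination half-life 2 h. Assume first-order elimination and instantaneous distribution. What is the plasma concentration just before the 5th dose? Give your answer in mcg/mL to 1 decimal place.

f = (1/2)^(τ/t½) = (1/2)^(6/2) ≈ 0.1250.
C₀ = D/Vd = 7250/250 ≈ 29.000 mcg/mL.
Before the 5th dose, 4 doses have been given. Superposition: Cmin = C₀·(f + f² + … + f^4).
≈ 29.000 × (0.1250 + 0.0156 + 0.0020 + 0.0002) ≈ 29.000 × 0.1428 ≈ 4.141 mcg/mL.

4.1 mcg/mL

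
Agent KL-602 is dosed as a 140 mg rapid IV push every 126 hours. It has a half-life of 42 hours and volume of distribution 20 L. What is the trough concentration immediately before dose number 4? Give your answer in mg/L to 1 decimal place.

f = (1/2)^(τ/t½) = (1/2)^(126/42) ≈ 0.1250.
C₀ = D/Vd = 140/20 ≈ 7.000 mg/L.
Before the 4th dose, 3 doses have been given. Superposition: Cmin = C₀·(f + f² + … + f^3).
≈ 7.000 × (0.1250 + 0.0156 + 0.0020) ≈ 7.000 × 0.1426 ≈ 0.998 mg/L.

1.0 mg/L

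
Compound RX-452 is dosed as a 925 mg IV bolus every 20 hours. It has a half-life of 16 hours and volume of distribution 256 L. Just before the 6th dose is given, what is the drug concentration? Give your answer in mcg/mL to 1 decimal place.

f = (1/2)^(τ/t½) = (1/2)^(20/16) ≈ 0.4204.
C₀ = D/Vd = 925/256 ≈ 3.613 mcg/mL.
Before the 6th dose, 5 doses have been given. Superposition: Cmin = C₀·(f + f² + … + f^5).
≈ 3.613 × (0.4204 + 0.1767 + 0.0743 + 0.0312 + 0.0131) ≈ 3.613 × 0.7157 ≈ 2.586 mcg/mL.

2.6 mcg/mL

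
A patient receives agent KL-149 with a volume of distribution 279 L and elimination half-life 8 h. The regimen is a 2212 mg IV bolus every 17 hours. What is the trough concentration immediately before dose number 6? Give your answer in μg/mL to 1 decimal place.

f = (1/2)^(τ/t½) = (1/2)^(17/8) ≈ 0.2293.
C₀ = D/Vd = 2212/279 ≈ 7.928 μg/mL.
Before the 6th dose, 5 doses have been given. Superposition: Cmin = C₀·(f + f² + … + f^5).
≈ 7.928 × (0.2293 + 0.0526 + 0.0121 + 0.0028 + 0.0006) ≈ 7.928 × 0.2974 ≈ 2.358 μg/mL.

2.4 μg/mL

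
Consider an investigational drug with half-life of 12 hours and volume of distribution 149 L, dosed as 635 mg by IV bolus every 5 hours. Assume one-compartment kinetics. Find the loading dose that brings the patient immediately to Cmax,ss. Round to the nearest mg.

f = (1/2)^(5/12) ≈ 0.749154; accumulation ratio R = 1/(1−f) ≈ 3.98651.
Loading dose to hit Cmax,ss on first dose: D_load = D_maint·R ≈ 635 × 3.98651 ≈ 2531.43 mg.

2531 mg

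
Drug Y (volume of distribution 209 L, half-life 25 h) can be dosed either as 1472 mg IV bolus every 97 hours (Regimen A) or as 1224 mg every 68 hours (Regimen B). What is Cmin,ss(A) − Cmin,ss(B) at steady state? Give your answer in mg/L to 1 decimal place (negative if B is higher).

-0.5 mg/L

Regimen A: f = (1/2)^(97/25) ≈ 0.0679; Cmin,ss = (1472/209)·f/(1−f) ≈ 0.513 mg/L.
Regimen B: f = (1/2)^(68/25) ≈ 0.1518; Cmin,ss = (1224/209)·f/(1−f) ≈ 1.048 mg/L.
Difference ≈ 0.513 − 1.048 ≈ -0.535 mg/L.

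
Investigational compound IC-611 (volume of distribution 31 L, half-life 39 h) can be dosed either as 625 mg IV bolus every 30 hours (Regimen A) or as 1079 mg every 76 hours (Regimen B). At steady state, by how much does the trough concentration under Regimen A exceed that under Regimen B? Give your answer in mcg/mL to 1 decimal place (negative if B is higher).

Regimen A: f = (1/2)^(30/39) ≈ 0.5867; Cmin,ss = (625/31)·f/(1−f) ≈ 28.620 mcg/mL.
Regimen B: f = (1/2)^(76/39) ≈ 0.2590; Cmin,ss = (1079/31)·f/(1−f) ≈ 12.166 mcg/mL.
Difference ≈ 28.620 − 12.166 ≈ 16.454 mcg/mL.

16.5 mcg/mL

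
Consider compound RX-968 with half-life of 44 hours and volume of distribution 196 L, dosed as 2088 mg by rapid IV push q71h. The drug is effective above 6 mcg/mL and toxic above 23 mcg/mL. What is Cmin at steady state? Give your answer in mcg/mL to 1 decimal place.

τ/t½ = 71/44 ≈ 1.6136, so fraction remaining f = (1/2)^(71/44) ≈ 0.3268.
Each bolus raises the concentration by D/Vd = 2088/196 ≈ 10.653 mcg/mL.
Steady-state trough Cmin,ss = C₀·f/(1−f) ≈ 10.653 × 0.3268/0.6732 ≈ 5.171 mcg/mL.
Trough 5.2 mcg/mL vs MEC 6 mcg/mL: subtherapeutic.

5.2 mcg/mL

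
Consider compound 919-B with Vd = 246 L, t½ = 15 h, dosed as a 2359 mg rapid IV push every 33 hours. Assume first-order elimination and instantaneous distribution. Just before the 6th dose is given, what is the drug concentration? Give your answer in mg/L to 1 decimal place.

f = (1/2)^(τ/t½) = (1/2)^(33/15) ≈ 0.2176.
C₀ = D/Vd = 2359/246 ≈ 9.589 mg/L.
Before the 6th dose, 5 doses have been given. Superposition: Cmin = C₀·(f + f² + … + f^5).
≈ 9.589 × (0.2176 + 0.0473 + 0.0103 + 0.0022 + 0.0005) ≈ 9.589 × 0.2779 ≈ 2.665 mg/L.

2.7 mg/L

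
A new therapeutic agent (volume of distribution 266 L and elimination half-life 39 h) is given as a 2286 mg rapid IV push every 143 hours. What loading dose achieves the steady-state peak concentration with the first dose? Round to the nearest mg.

2481 mg

f = (1/2)^(143/39) ≈ 0.078745; accumulation ratio R = 1/(1−f) ≈ 1.08548.
Loading dose to hit Cmax,ss on first dose: D_load = D_maint·R ≈ 2286 × 1.08548 ≈ 2481.41 mg.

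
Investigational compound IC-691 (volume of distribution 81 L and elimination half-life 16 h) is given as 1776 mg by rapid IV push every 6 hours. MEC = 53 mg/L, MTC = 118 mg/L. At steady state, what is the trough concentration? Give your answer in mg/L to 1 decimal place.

Over one 6-h interval, 6/16 ≈ 0.375 half-lives elapse, leaving f ≈ 0.7711 of each dose.
Each bolus raises the concentration by D/Vd = 1776/81 ≈ 21.926 mg/L.
Steady-state trough Cmin,ss = C₀·f/(1−f) ≈ 21.926 × 0.7711/0.2289 ≈ 73.863 mg/L.
Trough 73.9 mg/L vs MEC 53 mg/L: adequate.

73.9 mg/L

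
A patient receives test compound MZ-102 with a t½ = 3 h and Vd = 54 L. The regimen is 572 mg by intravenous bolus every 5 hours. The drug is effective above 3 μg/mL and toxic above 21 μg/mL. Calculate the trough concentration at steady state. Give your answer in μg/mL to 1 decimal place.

Over one 5-h interval, 5/3 ≈ 1.6667 half-lives elapse, leaving f ≈ 0.3150 of each dose.
Accumulation ratio R = 1/(1 − f) ≈ 1/0.6850 ≈ 1.4599.
Single-dose peak C₀ = D/Vd = 572/54 ≈ 10.593 μg/mL.
Steady-state peak Cmax,ss = C₀·R ≈ 10.593 × 1.4599 ≈ 15.465 μg/mL.
One interval later, Cmin,ss = Cmax,ss·e^(−kτ) ≈ 15.465 × 0.3150 ≈ 4.871 μg/mL.
Trough 4.9 μg/mL vs MEC 3 μg/mL: adequate.

4.9 μg/mL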